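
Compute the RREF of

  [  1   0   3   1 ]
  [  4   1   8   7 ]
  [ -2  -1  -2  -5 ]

R2 -> R2 − 4·R1
R3 -> R3 + 2·R1
R3 -> R3 + R2

[[1, 0, 3, 1], [0, 1, -4, 3], [0, 0, 0, 0]]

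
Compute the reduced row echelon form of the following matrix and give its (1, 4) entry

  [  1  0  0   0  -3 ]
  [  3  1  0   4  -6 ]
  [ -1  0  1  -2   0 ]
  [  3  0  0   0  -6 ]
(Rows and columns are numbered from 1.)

0

Subtract 3 times r1 from r2.
  [  1  0  0   0  -3 ]
  [  0  1  0   4   3 ]
  [ -1  0  1  -2   0 ]
  [  3  0  0   0  -6 ]
Add r1 to r3.
  [ 1  0  0   0  -3 ]
  [ 0  1  0   4   3 ]
  [ 0  0  1  -2  -3 ]
  [ 3  0  0   0  -6 ]
Subtract 3 times r1 from r4.
  [ 1  0  0   0  -3 ]
  [ 0  1  0   4   3 ]
  [ 0  0  1  -2  -3 ]
  [ 0  0  0   0   3 ]
Multiply r4 by 1/3.
  [ 1  0  0   0  -3 ]
  [ 0  1  0   4   3 ]
  [ 0  0  1  -2  -3 ]
  [ 0  0  0   0   1 ]
Add 3 times r4 to r3.
  [ 1  0  0   0  -3 ]
  [ 0  1  0   4   3 ]
  [ 0  0  1  -2   0 ]
  [ 0  0  0   0   1 ]
Subtract 3 times r4 from r2.
  [ 1  0  0   0  -3 ]
  [ 0  1  0   4   0 ]
  [ 0  0  1  -2   0 ]
  [ 0  0  0   0   1 ]
Add 3 times r4 to r1.
  [ 1  0  0   0  0 ]
  [ 0  1  0   4  0 ]
  [ 0  0  1  -2  0 ]
  [ 0  0  0   0  1 ]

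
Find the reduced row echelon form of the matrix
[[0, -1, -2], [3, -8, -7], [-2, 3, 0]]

Swap ρ1 and ρ2.
  [  3  -8  -7 ]
  [  0  -1  -2 ]
  [ -2   3   0 ]
Multiply ρ1 by 1/3.
  [  1  -8/3  -7/3 ]
  [  0    -1    -2 ]
  [ -2     3     0 ]
Add 2 times ρ1 to ρ3.
  [ 1  -8/3   -7/3 ]
  [ 0    -1     -2 ]
  [ 0  -7/3  -14/3 ]
Multiply ρ2 by -1.
  [ 1  -8/3   -7/3 ]
  [ 0     1      2 ]
  [ 0  -7/3  -14/3 ]
Add 7/3 times ρ2 to ρ3.
  [ 1  -8/3  -7/3 ]
  [ 0     1     2 ]
  [ 0     0     0 ]
Add 8/3 times ρ2 to ρ1.
  [ 1  0  3 ]
  [ 0  1  2 ]
  [ 0  0  0 ]

[[1, 0, 3], [0, 1, 2], [0, 0, 0]]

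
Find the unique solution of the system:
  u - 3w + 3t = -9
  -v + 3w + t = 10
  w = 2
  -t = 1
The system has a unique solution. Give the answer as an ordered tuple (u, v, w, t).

(0, -5, 2, -1)

Form the augmented matrix and row-reduce:
  [ 1   0  -3   3  |  -9 ]
  [ 0  -1   3   1  |  10 ]
  [ 0   0   1   0  |   2 ]
  [ 0   0   0  -1  |   1 ]
r2 -> -1·r2
  [ 1  0  -3   3  |   -9 ]
  [ 0  1  -3  -1  |  -10 ]
  [ 0  0   1   0  |    2 ]
  [ 0  0   0  -1  |    1 ]
r4 -> -1·r4
  [ 1  0  -3   3  |   -9 ]
  [ 0  1  -3  -1  |  -10 ]
  [ 0  0   1   0  |    2 ]
  [ 0  0   0   1  |   -1 ]
r2 -> r2 + r4
  [ 1  0  -3  3  |   -9 ]
  [ 0  1  -3  0  |  -11 ]
  [ 0  0   1  0  |    2 ]
  [ 0  0   0  1  |   -1 ]
r1 -> r1 − 3·r4
  [ 1  0  -3  0  |   -6 ]
  [ 0  1  -3  0  |  -11 ]
  [ 0  0   1  0  |    2 ]
  [ 0  0   0  1  |   -1 ]
r2 -> r2 + 3·r3
  [ 1  0  -3  0  |  -6 ]
  [ 0  1   0  0  |  -5 ]
  [ 0  0   1  0  |   2 ]
  [ 0  0   0  1  |  -1 ]
r1 -> r1 + 3·r3
  [ 1  0  0  0  |   0 ]
  [ 0  1  0  0  |  -5 ]
  [ 0  0  1  0  |   2 ]
  [ 0  0  0  1  |  -1 ]
Reading off the last column: u = 0, v = -5, w = 2, t = -1.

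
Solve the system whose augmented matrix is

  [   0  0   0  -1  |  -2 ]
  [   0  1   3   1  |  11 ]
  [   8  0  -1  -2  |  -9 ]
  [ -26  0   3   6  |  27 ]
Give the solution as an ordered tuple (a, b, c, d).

R1 <-> R3
  [   8  0  -1  -2  |  -9 ]
  [   0  1   3   1  |  11 ]
  [   0  0   0  -1  |  -2 ]
  [ -26  0   3   6  |  27 ]
R1 ← 1/8·R1
  [   1  0  -1/8  -1/4  |  -9/8 ]
  [   0  1     3     1  |    11 ]
  [   0  0     0    -1  |    -2 ]
  [ -26  0     3     6  |    27 ]
R4 ← R4 + 26·R1
  [ 1  0  -1/8  -1/4  |  -9/8 ]
  [ 0  1     3     1  |    11 ]
  [ 0  0     0    -1  |    -2 ]
  [ 0  0  -1/4  -1/2  |  -9/4 ]
R3 <-> R4
  [ 1  0  -1/8  -1/4  |  -9/8 ]
  [ 0  1     3     1  |    11 ]
  [ 0  0  -1/4  -1/2  |  -9/4 ]
  [ 0  0     0    -1  |    -2 ]
R3 ← -4·R3
  [ 1  0  -1/8  -1/4  |  -9/8 ]
  [ 0  1     3     1  |    11 ]
  [ 0  0     1     2  |     9 ]
  [ 0  0     0    -1  |    -2 ]
R4 ← -1·R4
  [ 1  0  -1/8  -1/4  |  -9/8 ]
  [ 0  1     3     1  |    11 ]
  [ 0  0     1     2  |     9 ]
  [ 0  0     0     1  |     2 ]
R3 ← R3 − 2·R4
  [ 1  0  -1/8  -1/4  |  -9/8 ]
  [ 0  1     3     1  |    11 ]
  [ 0  0     1     0  |     5 ]
  [ 0  0     0     1  |     2 ]
R2 ← R2 − R4
  [ 1  0  -1/8  -1/4  |  -9/8 ]
  [ 0  1     3     0  |     9 ]
  [ 0  0     1     0  |     5 ]
  [ 0  0     0     1  |     2 ]
R1 ← R1 + 1/4·R4
  [ 1  0  -1/8  0  |  -5/8 ]
  [ 0  1     3  0  |     9 ]
  [ 0  0     1  0  |     5 ]
  [ 0  0     0  1  |     2 ]
R2 ← R2 − 3·R3
  [ 1  0  -1/8  0  |  -5/8 ]
  [ 0  1     0  0  |    -6 ]
  [ 0  0     1  0  |     5 ]
  [ 0  0     0  1  |     2 ]
R1 ← R1 + 1/8·R3
  [ 1  0  0  0  |   0 ]
  [ 0  1  0  0  |  -6 ]
  [ 0  0  1  0  |   5 ]
  [ 0  0  0  1  |   2 ]
Reading off the last column: a = 0, b = -6, c = 5, d = 2.

(0, -6, 5, 2)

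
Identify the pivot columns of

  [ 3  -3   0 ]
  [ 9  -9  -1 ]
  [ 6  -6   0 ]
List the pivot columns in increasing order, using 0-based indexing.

0, 2

r1 -> 1/3·r1
  [ 1  -1   0 ]
  [ 9  -9  -1 ]
  [ 6  -6   0 ]
r2 -> r2 − 9·r1
  [ 1  -1   0 ]
  [ 0   0  -1 ]
  [ 6  -6   0 ]
r3 -> r3 − 6·r1
  [ 1  -1   0 ]
  [ 0   0  -1 ]
  [ 0   0   0 ]
r2 -> -1·r2
  [ 1  -1  0 ]
  [ 0   0  1 ]
  [ 0   0  0 ]
Pivot columns are the columns containing a leading 1.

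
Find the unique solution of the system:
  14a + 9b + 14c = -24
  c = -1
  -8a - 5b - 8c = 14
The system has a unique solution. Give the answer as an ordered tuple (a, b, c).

Form the augmented matrix and row-reduce:
  [ 14   9  14  |  -24 ]
  [  0   0   1  |   -1 ]
  [ -8  -5  -8  |   14 ]
ρ1 := 1/14·ρ1
  [  1  9/14   1  |  -12/7 ]
  [  0     0   1  |     -1 ]
  [ -8    -5  -8  |     14 ]
ρ3 := ρ3 + 8·ρ1
  [ 1  9/14  1  |  -12/7 ]
  [ 0     0  1  |     -1 ]
  [ 0   1/7  0  |    2/7 ]
ρ2 <=> ρ3
  [ 1  9/14  1  |  -12/7 ]
  [ 0   1/7  0  |    2/7 ]
  [ 0     0  1  |     -1 ]
ρ2 := 7·ρ2
  [ 1  9/14  1  |  -12/7 ]
  [ 0     1  0  |      2 ]
  [ 0     0  1  |     -1 ]
ρ1 := ρ1 − ρ3
  [ 1  9/14  0  |  -5/7 ]
  [ 0     1  0  |     2 ]
  [ 0     0  1  |    -1 ]
ρ1 := ρ1 − 9/14·ρ2
  [ 1  0  0  |  -2 ]
  [ 0  1  0  |   2 ]
  [ 0  0  1  |  -1 ]
Reading off the last column: a = -2, b = 2, c = -1.

(-2, 2, -1)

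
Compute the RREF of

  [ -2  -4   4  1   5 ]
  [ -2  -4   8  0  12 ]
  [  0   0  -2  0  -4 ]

R1 → -1/2·R1
R2 → R2 + 2·R1
R2 → 1/4·R2
R3 → R3 + 2·R2
R3 → -2·R3
R2 → R2 + 1/4·R3
R1 → R1 + 1/2·R3
R1 → R1 + 2·R2

[[1, 2, 0, 0, 2], [0, 0, 1, 0, 2], [0, 0, 0, 1, 1]]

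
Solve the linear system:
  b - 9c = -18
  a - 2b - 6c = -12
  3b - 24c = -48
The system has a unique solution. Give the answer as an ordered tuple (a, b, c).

(0, 0, 2)

Form the augmented matrix and row-reduce:
  [ 0   1   -9  |  -18 ]
  [ 1  -2   -6  |  -12 ]
  [ 0   3  -24  |  -48 ]
R1 ↔ R2
R3 := R3 − 3·R2
R3 := 1/3·R3
R2 := R2 + 9·R3
R1 := R1 + 6·R3
R1 := R1 + 2·R2
Reading off the last column: a = 0, b = 0, c = 2.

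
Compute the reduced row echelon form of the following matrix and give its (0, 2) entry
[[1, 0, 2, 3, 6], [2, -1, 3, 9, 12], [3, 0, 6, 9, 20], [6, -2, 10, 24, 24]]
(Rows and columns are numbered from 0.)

2

R2 ← R2 − 2·R1
R3 ← R3 − 3·R1
R4 ← R4 − 6·R1
R2 ← -1·R2
R4 ← R4 + 2·R2
R3 ← 1/2·R3
R4 ← R4 + 12·R3
R1 ← R1 − 6·R3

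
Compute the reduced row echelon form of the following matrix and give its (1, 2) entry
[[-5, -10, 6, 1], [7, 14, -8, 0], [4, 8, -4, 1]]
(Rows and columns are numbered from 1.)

2

r1 → -1/5·r1
r2 → r2 − 7·r1
r3 → r3 − 4·r1
r2 → 5/2·r2
r3 → r3 − 4/5·r2
r3 → -1·r3
r2 → r2 − 7/2·r3
r1 → r1 + 1/5·r3
r1 → r1 + 6/5·r2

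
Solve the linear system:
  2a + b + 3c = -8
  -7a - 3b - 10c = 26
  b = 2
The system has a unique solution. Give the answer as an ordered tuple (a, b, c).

Form the augmented matrix and row-reduce:
  [  2   1    3  |  -8 ]
  [ -7  -3  -10  |  26 ]
  [  0   1    0  |   2 ]
R1 -> 1/2·R1
  [  1  1/2  3/2  |  -4 ]
  [ -7   -3  -10  |  26 ]
  [  0    1    0  |   2 ]
R2 -> R2 + 7·R1
  [ 1  1/2  3/2  |  -4 ]
  [ 0  1/2  1/2  |  -2 ]
  [ 0    1    0  |   2 ]
R2 -> 2·R2
  [ 1  1/2  3/2  |  -4 ]
  [ 0    1    1  |  -4 ]
  [ 0    1    0  |   2 ]
R3 -> R3 − R2
  [ 1  1/2  3/2  |  -4 ]
  [ 0    1    1  |  -4 ]
  [ 0    0   -1  |   6 ]
R3 -> -1·R3
  [ 1  1/2  3/2  |  -4 ]
  [ 0    1    1  |  -4 ]
  [ 0    0    1  |  -6 ]
R2 -> R2 − R3
  [ 1  1/2  3/2  |  -4 ]
  [ 0    1    0  |   2 ]
  [ 0    0    1  |  -6 ]
R1 -> R1 − 3/2·R3
  [ 1  1/2  0  |   5 ]
  [ 0    1  0  |   2 ]
  [ 0    0  1  |  -6 ]
R1 -> R1 − 1/2·R2
  [ 1  0  0  |   4 ]
  [ 0  1  0  |   2 ]
  [ 0  0  1  |  -6 ]
Reading off the last column: a = 4, b = 2, c = -6.

(4, 2, -6)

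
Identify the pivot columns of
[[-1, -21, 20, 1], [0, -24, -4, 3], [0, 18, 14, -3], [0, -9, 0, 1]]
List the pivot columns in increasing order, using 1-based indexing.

1, 2, 3, 4

Multiply r1 by -1.
  [ 1   21  -20  -1 ]
  [ 0  -24   -4   3 ]
  [ 0   18   14  -3 ]
  [ 0   -9    0   1 ]
Multiply r2 by -1/24.
  [ 1  21  -20    -1 ]
  [ 0   1  1/6  -1/8 ]
  [ 0  18   14    -3 ]
  [ 0  -9    0     1 ]
Subtract 18 times r2 from r3.
  [ 1  21  -20    -1 ]
  [ 0   1  1/6  -1/8 ]
  [ 0   0   11  -3/4 ]
  [ 0  -9    0     1 ]
Add 9 times r2 to r4.
  [ 1  21  -20    -1 ]
  [ 0   1  1/6  -1/8 ]
  [ 0   0   11  -3/4 ]
  [ 0   0  3/2  -1/8 ]
Multiply r3 by 1/11.
  [ 1  21  -20     -1 ]
  [ 0   1  1/6   -1/8 ]
  [ 0   0    1  -3/44 ]
  [ 0   0  3/2   -1/8 ]
Subtract 3/2 times r3 from r4.
  [ 1  21  -20     -1 ]
  [ 0   1  1/6   -1/8 ]
  [ 0   0    1  -3/44 ]
  [ 0   0    0  -1/44 ]
Multiply r4 by -44.
  [ 1  21  -20     -1 ]
  [ 0   1  1/6   -1/8 ]
  [ 0   0    1  -3/44 ]
  [ 0   0    0      1 ]
Add 3/44 times r4 to r3.
  [ 1  21  -20    -1 ]
  [ 0   1  1/6  -1/8 ]
  [ 0   0    1     0 ]
  [ 0   0    0     1 ]
Add 1/8 times r4 to r2.
  [ 1  21  -20  -1 ]
  [ 0   1  1/6   0 ]
  [ 0   0    1   0 ]
  [ 0   0    0   1 ]
Add r4 to r1.
  [ 1  21  -20  0 ]
  [ 0   1  1/6  0 ]
  [ 0   0    1  0 ]
  [ 0   0    0  1 ]
Subtract 1/6 times r3 from r2.
  [ 1  21  -20  0 ]
  [ 0   1    0  0 ]
  [ 0   0    1  0 ]
  [ 0   0    0  1 ]
Add 20 times r3 to r1.
  [ 1  21  0  0 ]
  [ 0   1  0  0 ]
  [ 0   0  1  0 ]
  [ 0   0  0  1 ]
Subtract 21 times r2 from r1.
  [ 1  0  0  0 ]
  [ 0  1  0  0 ]
  [ 0  0  1  0 ]
  [ 0  0  0  1 ]
Pivot columns are the columns containing a leading 1.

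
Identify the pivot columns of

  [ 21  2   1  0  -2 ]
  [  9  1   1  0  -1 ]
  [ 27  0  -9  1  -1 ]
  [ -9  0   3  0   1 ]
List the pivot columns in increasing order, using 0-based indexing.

R1 → 1/21·R1
  [  1  2/21  1/21  0  -2/21 ]
  [  9     1     1  0     -1 ]
  [ 27     0    -9  1     -1 ]
  [ -9     0     3  0      1 ]
R2 → R2 − 9·R1
  [  1  2/21  1/21  0  -2/21 ]
  [  0   1/7   4/7  0   -1/7 ]
  [ 27     0    -9  1     -1 ]
  [ -9     0     3  0      1 ]
R3 → R3 − 27·R1
  [  1   2/21   1/21  0  -2/21 ]
  [  0    1/7    4/7  0   -1/7 ]
  [  0  -18/7  -72/7  1   11/7 ]
  [ -9      0      3  0      1 ]
R4 → R4 + 9·R1
  [ 1   2/21   1/21  0  -2/21 ]
  [ 0    1/7    4/7  0   -1/7 ]
  [ 0  -18/7  -72/7  1   11/7 ]
  [ 0    6/7   24/7  0    1/7 ]
R2 → 7·R2
  [ 1   2/21   1/21  0  -2/21 ]
  [ 0      1      4  0     -1 ]
  [ 0  -18/7  -72/7  1   11/7 ]
  [ 0    6/7   24/7  0    1/7 ]
R3 → R3 + 18/7·R2
  [ 1  2/21  1/21  0  -2/21 ]
  [ 0     1     4  0     -1 ]
  [ 0     0     0  1     -1 ]
  [ 0   6/7  24/7  0    1/7 ]
R4 → R4 − 6/7·R2
  [ 1  2/21  1/21  0  -2/21 ]
  [ 0     1     4  0     -1 ]
  [ 0     0     0  1     -1 ]
  [ 0     0     0  0      1 ]
R3 → R3 + R4
  [ 1  2/21  1/21  0  -2/21 ]
  [ 0     1     4  0     -1 ]
  [ 0     0     0  1      0 ]
  [ 0     0     0  0      1 ]
R2 → R2 + R4
  [ 1  2/21  1/21  0  -2/21 ]
  [ 0     1     4  0      0 ]
  [ 0     0     0  1      0 ]
  [ 0     0     0  0      1 ]
R1 → R1 + 2/21·R4
  [ 1  2/21  1/21  0  0 ]
  [ 0     1     4  0  0 ]
  [ 0     0     0  1  0 ]
  [ 0     0     0  0  1 ]
R1 → R1 − 2/21·R2
  [ 1  0  -1/3  0  0 ]
  [ 0  1     4  0  0 ]
  [ 0  0     0  1  0 ]
  [ 0  0     0  0  1 ]
Pivot columns are the columns containing a leading 1.

0, 1, 3, 4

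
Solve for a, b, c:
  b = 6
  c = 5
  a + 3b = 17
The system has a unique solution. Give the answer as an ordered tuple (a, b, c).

(-1, 6, 5)

Form the augmented matrix and row-reduce:
  [ 0  1  0  |   6 ]
  [ 0  0  1  |   5 ]
  [ 1  3  0  |  17 ]
ρ1 <-> ρ3
  [ 1  3  0  |  17 ]
  [ 0  0  1  |   5 ]
  [ 0  1  0  |   6 ]
ρ2 <-> ρ3
  [ 1  3  0  |  17 ]
  [ 0  1  0  |   6 ]
  [ 0  0  1  |   5 ]
ρ1 := ρ1 − 3·ρ2
  [ 1  0  0  |  -1 ]
  [ 0  1  0  |   6 ]
  [ 0  0  1  |   5 ]
Reading off the last column: a = -1, b = 6, c = 5.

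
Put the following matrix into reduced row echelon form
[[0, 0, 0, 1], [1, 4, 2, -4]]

ρ1 ↔ ρ2
  [ 1  4  2  -4 ]
  [ 0  0  0   1 ]
ρ1 ← ρ1 + 4·ρ2
  [ 1  4  2  0 ]
  [ 0  0  0  1 ]

[[1, 4, 2, 0], [0, 0, 0, 1]]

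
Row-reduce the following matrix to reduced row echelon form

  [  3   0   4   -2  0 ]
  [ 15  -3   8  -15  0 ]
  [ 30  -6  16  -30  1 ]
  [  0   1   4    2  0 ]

[[1, 0, 4/3, 0, 0], [0, 1, 4, 0, 0], [0, 0, 0, 1, 0], [0, 0, 0, 0, 1]]

r1 := 1/3·r1
r2 := r2 − 15·r1
r3 := r3 − 30·r1
r2 := -1/3·r2
r3 := r3 + 6·r2
r4 := r4 − r2
r3 <=> r4
r3 := 3·r3
r2 := r2 − 5/3·r3
r1 := r1 + 2/3·r3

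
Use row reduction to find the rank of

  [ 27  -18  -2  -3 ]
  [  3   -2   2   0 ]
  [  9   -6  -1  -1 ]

rank = 3

Multiply R1 by 1/27.
  [ 1  -2/3  -2/27  -1/9 ]
  [ 3    -2      2     0 ]
  [ 9    -6     -1    -1 ]
Subtract 3 times R1 from R2.
  [ 1  -2/3  -2/27  -1/9 ]
  [ 0     0   20/9   1/3 ]
  [ 9    -6     -1    -1 ]
Subtract 9 times R1 from R3.
  [ 1  -2/3  -2/27  -1/9 ]
  [ 0     0   20/9   1/3 ]
  [ 0     0   -1/3     0 ]
Multiply R2 by 9/20.
  [ 1  -2/3  -2/27  -1/9 ]
  [ 0     0      1  3/20 ]
  [ 0     0   -1/3     0 ]
Add 1/3 times R2 to R3.
  [ 1  -2/3  -2/27  -1/9 ]
  [ 0     0      1  3/20 ]
  [ 0     0      0  1/20 ]
Multiply R3 by 20.
  [ 1  -2/3  -2/27  -1/9 ]
  [ 0     0      1  3/20 ]
  [ 0     0      0     1 ]
Subtract 3/20 times R3 from R2.
  [ 1  -2/3  -2/27  -1/9 ]
  [ 0     0      1     0 ]
  [ 0     0      0     1 ]
Add 1/9 times R3 to R1.
  [ 1  -2/3  -2/27  0 ]
  [ 0     0      1  0 ]
  [ 0     0      0  1 ]
Add 2/27 times R2 to R1.
  [ 1  -2/3  0  0 ]
  [ 0     0  1  0 ]
  [ 0     0  0  1 ]
The reduced form has 3 nonzero rows.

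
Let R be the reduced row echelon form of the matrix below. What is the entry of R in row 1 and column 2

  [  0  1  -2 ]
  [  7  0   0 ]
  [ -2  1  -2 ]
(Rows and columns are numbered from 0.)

R1 <=> R2
  [  7  0   0 ]
  [  0  1  -2 ]
  [ -2  1  -2 ]
R1 ← 1/7·R1
  [  1  0   0 ]
  [  0  1  -2 ]
  [ -2  1  -2 ]
R3 ← R3 + 2·R1
  [ 1  0   0 ]
  [ 0  1  -2 ]
  [ 0  1  -2 ]
R3 ← R3 − R2
  [ 1  0   0 ]
  [ 0  1  -2 ]
  [ 0  0   0 ]

-2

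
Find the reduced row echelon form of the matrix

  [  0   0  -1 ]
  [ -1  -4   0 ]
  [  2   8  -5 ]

Swap R1 and R2.
  [ -1  -4   0 ]
  [  0   0  -1 ]
  [  2   8  -5 ]
Multiply R1 by -1.
  [ 1  4   0 ]
  [ 0  0  -1 ]
  [ 2  8  -5 ]
Subtract 2 times R1 from R3.
  [ 1  4   0 ]
  [ 0  0  -1 ]
  [ 0  0  -5 ]
Multiply R2 by -1.
  [ 1  4   0 ]
  [ 0  0   1 ]
  [ 0  0  -5 ]
Add 5 times R2 to R3.
  [ 1  4  0 ]
  [ 0  0  1 ]
  [ 0  0  0 ]

[[1, 4, 0], [0, 0, 1], [0, 0, 0]]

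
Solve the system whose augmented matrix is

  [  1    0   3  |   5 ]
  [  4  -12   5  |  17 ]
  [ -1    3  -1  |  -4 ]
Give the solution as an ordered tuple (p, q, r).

Subtract 4 times r1 from r2.
Add r1 to r3.
Multiply r2 by -1/12.
Subtract 3 times r2 from r3.
Multiply r3 by 4.
Subtract 7/12 times r3 from r2.
Subtract 3 times r3 from r1.
Reading off the last column: p = 2, q = -1/3, r = 1.

(2, -1/3, 1)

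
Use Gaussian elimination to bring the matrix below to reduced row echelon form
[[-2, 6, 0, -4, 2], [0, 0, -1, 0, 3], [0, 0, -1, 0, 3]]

[[1, -3, 0, 2, -1], [0, 0, 1, 0, -3], [0, 0, 0, 0, 0]]

R1 := -1/2·R1
R2 := -1·R2
R3 := R3 + R2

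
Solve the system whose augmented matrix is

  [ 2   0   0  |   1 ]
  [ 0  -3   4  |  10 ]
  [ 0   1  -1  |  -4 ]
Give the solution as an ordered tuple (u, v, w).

(1/2, -6, -2)

Multiply r1 by 1/2.
  [ 1   0   0  |  1/2 ]
  [ 0  -3   4  |   10 ]
  [ 0   1  -1  |   -4 ]
Multiply r2 by -1/3.
  [ 1  0     0  |    1/2 ]
  [ 0  1  -4/3  |  -10/3 ]
  [ 0  1    -1  |     -4 ]
Subtract r2 from r3.
  [ 1  0     0  |    1/2 ]
  [ 0  1  -4/3  |  -10/3 ]
  [ 0  0   1/3  |   -2/3 ]
Multiply r3 by 3.
  [ 1  0     0  |    1/2 ]
  [ 0  1  -4/3  |  -10/3 ]
  [ 0  0     1  |     -2 ]
Add 4/3 times r3 to r2.
  [ 1  0  0  |  1/2 ]
  [ 0  1  0  |   -6 ]
  [ 0  0  1  |   -2 ]
Reading off the last column: u = 1/2, v = -6, w = -2.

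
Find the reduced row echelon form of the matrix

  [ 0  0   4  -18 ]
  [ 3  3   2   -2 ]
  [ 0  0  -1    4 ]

Swap r1 and r2.
  [ 3  3   2   -2 ]
  [ 0  0   4  -18 ]
  [ 0  0  -1    4 ]
Multiply r1 by 1/3.
  [ 1  1  2/3  -2/3 ]
  [ 0  0    4   -18 ]
  [ 0  0   -1     4 ]
Multiply r2 by 1/4.
  [ 1  1  2/3  -2/3 ]
  [ 0  0    1  -9/2 ]
  [ 0  0   -1     4 ]
Add r2 to r3.
  [ 1  1  2/3  -2/3 ]
  [ 0  0    1  -9/2 ]
  [ 0  0    0  -1/2 ]
Multiply r3 by -2.
  [ 1  1  2/3  -2/3 ]
  [ 0  0    1  -9/2 ]
  [ 0  0    0     1 ]
Add 9/2 times r3 to r2.
  [ 1  1  2/3  -2/3 ]
  [ 0  0    1     0 ]
  [ 0  0    0     1 ]
Add 2/3 times r3 to r1.
  [ 1  1  2/3  0 ]
  [ 0  0    1  0 ]
  [ 0  0    0  1 ]
Subtract 2/3 times r2 from r1.
  [ 1  1  0  0 ]
  [ 0  0  1  0 ]
  [ 0  0  0  1 ]

[[1, 1, 0, 0], [0, 0, 1, 0], [0, 0, 0, 1]]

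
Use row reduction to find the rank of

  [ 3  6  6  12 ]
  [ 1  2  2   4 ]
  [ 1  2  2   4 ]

rank = 1

Multiply R1 by 1/3.
  [ 1  2  2  4 ]
  [ 1  2  2  4 ]
  [ 1  2  2  4 ]
Subtract R1 from R2.
  [ 1  2  2  4 ]
  [ 0  0  0  0 ]
  [ 1  2  2  4 ]
Subtract R1 from R3.
  [ 1  2  2  4 ]
  [ 0  0  0  0 ]
  [ 0  0  0  0 ]
The reduced form has 1 nonzero row.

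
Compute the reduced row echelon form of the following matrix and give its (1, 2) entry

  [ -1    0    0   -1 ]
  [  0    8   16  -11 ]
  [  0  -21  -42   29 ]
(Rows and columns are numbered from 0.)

R1 -> -1·R1
  [ 1    0    0    1 ]
  [ 0    8   16  -11 ]
  [ 0  -21  -42   29 ]
R2 -> 1/8·R2
  [ 1    0    0      1 ]
  [ 0    1    2  -11/8 ]
  [ 0  -21  -42     29 ]
R3 -> R3 + 21·R2
  [ 1  0  0      1 ]
  [ 0  1  2  -11/8 ]
  [ 0  0  0    1/8 ]
R3 -> 8·R3
  [ 1  0  0      1 ]
  [ 0  1  2  -11/8 ]
  [ 0  0  0      1 ]
R2 -> R2 + 11/8·R3
  [ 1  0  0  1 ]
  [ 0  1  2  0 ]
  [ 0  0  0  1 ]
R1 -> R1 − R3
  [ 1  0  0  0 ]
  [ 0  1  2  0 ]
  [ 0  0  0  1 ]

2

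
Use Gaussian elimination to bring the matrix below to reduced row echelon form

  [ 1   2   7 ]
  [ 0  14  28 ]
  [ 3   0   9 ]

Subtract 3 times R1 from R3.
  [ 1   2    7 ]
  [ 0  14   28 ]
  [ 0  -6  -12 ]
Multiply R2 by 1/14.
  [ 1   2    7 ]
  [ 0   1    2 ]
  [ 0  -6  -12 ]
Add 6 times R2 to R3.
  [ 1  2  7 ]
  [ 0  1  2 ]
  [ 0  0  0 ]
Subtract 2 times R2 from R1.
  [ 1  0  3 ]
  [ 0  1  2 ]
  [ 0  0  0 ]

[[1, 0, 3], [0, 1, 2], [0, 0, 0]]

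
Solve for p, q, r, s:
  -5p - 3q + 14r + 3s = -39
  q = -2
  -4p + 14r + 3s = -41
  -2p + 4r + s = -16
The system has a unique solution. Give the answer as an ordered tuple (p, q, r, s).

(4, -2, -1/2, -6)

Form the augmented matrix and row-reduce:
  [ -5  -3  14  3  |  -39 ]
  [  0   1   0  0  |   -2 ]
  [ -4   0  14  3  |  -41 ]
  [ -2   0   4  1  |  -16 ]
R1 ← -1/5·R1
  [  1  3/5  -14/5  -3/5  |  39/5 ]
  [  0    1      0     0  |    -2 ]
  [ -4    0     14     3  |   -41 ]
  [ -2    0      4     1  |   -16 ]
R3 ← R3 + 4·R1
  [  1   3/5  -14/5  -3/5  |   39/5 ]
  [  0     1      0     0  |     -2 ]
  [  0  12/5   14/5   3/5  |  -49/5 ]
  [ -2     0      4     1  |    -16 ]
R4 ← R4 + 2·R1
  [ 1   3/5  -14/5  -3/5  |   39/5 ]
  [ 0     1      0     0  |     -2 ]
  [ 0  12/5   14/5   3/5  |  -49/5 ]
  [ 0   6/5   -8/5  -1/5  |   -2/5 ]
R3 ← R3 − 12/5·R2
  [ 1  3/5  -14/5  -3/5  |  39/5 ]
  [ 0    1      0     0  |    -2 ]
  [ 0    0   14/5   3/5  |    -5 ]
  [ 0  6/5   -8/5  -1/5  |  -2/5 ]
R4 ← R4 − 6/5·R2
  [ 1  3/5  -14/5  -3/5  |  39/5 ]
  [ 0    1      0     0  |    -2 ]
  [ 0    0   14/5   3/5  |    -5 ]
  [ 0    0   -8/5  -1/5  |     2 ]
R3 ← 5/14·R3
  [ 1  3/5  -14/5  -3/5  |    39/5 ]
  [ 0    1      0     0  |      -2 ]
  [ 0    0      1  3/14  |  -25/14 ]
  [ 0    0   -8/5  -1/5  |       2 ]
R4 ← R4 + 8/5·R3
  [ 1  3/5  -14/5  -3/5  |    39/5 ]
  [ 0    1      0     0  |      -2 ]
  [ 0    0      1  3/14  |  -25/14 ]
  [ 0    0      0   1/7  |    -6/7 ]
R4 ← 7·R4
  [ 1  3/5  -14/5  -3/5  |    39/5 ]
  [ 0    1      0     0  |      -2 ]
  [ 0    0      1  3/14  |  -25/14 ]
  [ 0    0      0     1  |      -6 ]
R3 ← R3 − 3/14·R4
  [ 1  3/5  -14/5  -3/5  |  39/5 ]
  [ 0    1      0     0  |    -2 ]
  [ 0    0      1     0  |  -1/2 ]
  [ 0    0      0     1  |    -6 ]
R1 ← R1 + 3/5·R4
  [ 1  3/5  -14/5  0  |  21/5 ]
  [ 0    1      0  0  |    -2 ]
  [ 0    0      1  0  |  -1/2 ]
  [ 0    0      0  1  |    -6 ]
R1 ← R1 + 14/5·R3
  [ 1  3/5  0  0  |  14/5 ]
  [ 0    1  0  0  |    -2 ]
  [ 0    0  1  0  |  -1/2 ]
  [ 0    0  0  1  |    -6 ]
R1 ← R1 − 3/5·R2
  [ 1  0  0  0  |     4 ]
  [ 0  1  0  0  |    -2 ]
  [ 0  0  1  0  |  -1/2 ]
  [ 0  0  0  1  |    -6 ]
Reading off the last column: p = 4, q = -2, r = -1/2, s = -6.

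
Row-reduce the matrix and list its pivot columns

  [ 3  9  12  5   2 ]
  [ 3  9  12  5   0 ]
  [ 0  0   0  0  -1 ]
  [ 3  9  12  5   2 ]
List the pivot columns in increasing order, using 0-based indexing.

0, 4

r1 ← 1/3·r1
  [ 1  3   4  5/3  2/3 ]
  [ 3  9  12    5    0 ]
  [ 0  0   0    0   -1 ]
  [ 3  9  12    5    2 ]
r2 ← r2 − 3·r1
  [ 1  3   4  5/3  2/3 ]
  [ 0  0   0    0   -2 ]
  [ 0  0   0    0   -1 ]
  [ 3  9  12    5    2 ]
r4 ← r4 − 3·r1
  [ 1  3  4  5/3  2/3 ]
  [ 0  0  0    0   -2 ]
  [ 0  0  0    0   -1 ]
  [ 0  0  0    0    0 ]
r2 ← -1/2·r2
  [ 1  3  4  5/3  2/3 ]
  [ 0  0  0    0    1 ]
  [ 0  0  0    0   -1 ]
  [ 0  0  0    0    0 ]
r3 ← r3 + r2
  [ 1  3  4  5/3  2/3 ]
  [ 0  0  0    0    1 ]
  [ 0  0  0    0    0 ]
  [ 0  0  0    0    0 ]
r1 ← r1 − 2/3·r2
  [ 1  3  4  5/3  0 ]
  [ 0  0  0    0  1 ]
  [ 0  0  0    0  0 ]
  [ 0  0  0    0  0 ]
Pivot columns are the columns containing a leading 1.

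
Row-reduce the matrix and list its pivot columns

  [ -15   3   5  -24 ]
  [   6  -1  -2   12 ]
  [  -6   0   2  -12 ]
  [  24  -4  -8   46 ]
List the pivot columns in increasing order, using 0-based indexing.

r1 -> -1/15·r1
  [  1  -1/5  -1/3  8/5 ]
  [  6    -1    -2   12 ]
  [ -6     0     2  -12 ]
  [ 24    -4    -8   46 ]
r2 -> r2 − 6·r1
  [  1  -1/5  -1/3   8/5 ]
  [  0   1/5     0  12/5 ]
  [ -6     0     2   -12 ]
  [ 24    -4    -8    46 ]
r3 -> r3 + 6·r1
  [  1  -1/5  -1/3    8/5 ]
  [  0   1/5     0   12/5 ]
  [  0  -6/5     0  -12/5 ]
  [ 24    -4    -8     46 ]
r4 -> r4 − 24·r1
  [ 1  -1/5  -1/3    8/5 ]
  [ 0   1/5     0   12/5 ]
  [ 0  -6/5     0  -12/5 ]
  [ 0   4/5     0   38/5 ]
r2 -> 5·r2
  [ 1  -1/5  -1/3    8/5 ]
  [ 0     1     0     12 ]
  [ 0  -6/5     0  -12/5 ]
  [ 0   4/5     0   38/5 ]
r3 -> r3 + 6/5·r2
  [ 1  -1/5  -1/3   8/5 ]
  [ 0     1     0    12 ]
  [ 0     0     0    12 ]
  [ 0   4/5     0  38/5 ]
r4 -> r4 − 4/5·r2
  [ 1  -1/5  -1/3  8/5 ]
  [ 0     1     0   12 ]
  [ 0     0     0   12 ]
  [ 0     0     0   -2 ]
r3 -> 1/12·r3
  [ 1  -1/5  -1/3  8/5 ]
  [ 0     1     0   12 ]
  [ 0     0     0    1 ]
  [ 0     0     0   -2 ]
r4 -> r4 + 2·r3
  [ 1  -1/5  -1/3  8/5 ]
  [ 0     1     0   12 ]
  [ 0     0     0    1 ]
  [ 0     0     0    0 ]
r2 -> r2 − 12·r3
  [ 1  -1/5  -1/3  8/5 ]
  [ 0     1     0    0 ]
  [ 0     0     0    1 ]
  [ 0     0     0    0 ]
r1 -> r1 − 8/5·r3
  [ 1  -1/5  -1/3  0 ]
  [ 0     1     0  0 ]
  [ 0     0     0  1 ]
  [ 0     0     0  0 ]
r1 -> r1 + 1/5·r2
  [ 1  0  -1/3  0 ]
  [ 0  1     0  0 ]
  [ 0  0     0  1 ]
  [ 0  0     0  0 ]
Pivot columns are the columns containing a leading 1.

0, 1, 3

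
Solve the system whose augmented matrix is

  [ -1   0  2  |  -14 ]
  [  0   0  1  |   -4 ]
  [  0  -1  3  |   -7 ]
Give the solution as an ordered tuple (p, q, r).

ρ1 → -1·ρ1
  [ 1   0  -2  |  14 ]
  [ 0   0   1  |  -4 ]
  [ 0  -1   3  |  -7 ]
ρ2 <-> ρ3
  [ 1   0  -2  |  14 ]
  [ 0  -1   3  |  -7 ]
  [ 0   0   1  |  -4 ]
ρ2 → -1·ρ2
  [ 1  0  -2  |  14 ]
  [ 0  1  -3  |   7 ]
  [ 0  0   1  |  -4 ]
ρ2 → ρ2 + 3·ρ3
  [ 1  0  -2  |  14 ]
  [ 0  1   0  |  -5 ]
  [ 0  0   1  |  -4 ]
ρ1 → ρ1 + 2·ρ3
  [ 1  0  0  |   6 ]
  [ 0  1  0  |  -5 ]
  [ 0  0  1  |  -4 ]
Reading off the last column: p = 6, q = -5, r = -4.

(6, -5, -4)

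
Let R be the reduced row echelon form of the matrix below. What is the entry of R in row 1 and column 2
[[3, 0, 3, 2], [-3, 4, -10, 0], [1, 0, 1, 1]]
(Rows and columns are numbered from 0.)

-7/4

R1 := 1/3·R1
  [  1  0    1  2/3 ]
  [ -3  4  -10    0 ]
  [  1  0    1    1 ]
R2 := R2 + 3·R1
  [ 1  0   1  2/3 ]
  [ 0  4  -7    2 ]
  [ 1  0   1    1 ]
R3 := R3 − R1
  [ 1  0   1  2/3 ]
  [ 0  4  -7    2 ]
  [ 0  0   0  1/3 ]
R2 := 1/4·R2
  [ 1  0     1  2/3 ]
  [ 0  1  -7/4  1/2 ]
  [ 0  0     0  1/3 ]
R3 := 3·R3
  [ 1  0     1  2/3 ]
  [ 0  1  -7/4  1/2 ]
  [ 0  0     0    1 ]
R2 := R2 − 1/2·R3
  [ 1  0     1  2/3 ]
  [ 0  1  -7/4    0 ]
  [ 0  0     0    1 ]
R1 := R1 − 2/3·R3
  [ 1  0     1  0 ]
  [ 0  1  -7/4  0 ]
  [ 0  0     0  1 ]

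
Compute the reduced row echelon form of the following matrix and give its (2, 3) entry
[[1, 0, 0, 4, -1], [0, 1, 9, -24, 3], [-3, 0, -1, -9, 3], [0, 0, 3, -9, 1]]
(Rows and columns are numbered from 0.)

-3

ρ3 ← ρ3 + 3·ρ1
  [ 1  0   0    4  -1 ]
  [ 0  1   9  -24   3 ]
  [ 0  0  -1    3   0 ]
  [ 0  0   3   -9   1 ]
ρ3 ← -1·ρ3
  [ 1  0  0    4  -1 ]
  [ 0  1  9  -24   3 ]
  [ 0  0  1   -3   0 ]
  [ 0  0  3   -9   1 ]
ρ4 ← ρ4 − 3·ρ3
  [ 1  0  0    4  -1 ]
  [ 0  1  9  -24   3 ]
  [ 0  0  1   -3   0 ]
  [ 0  0  0    0   1 ]
ρ2 ← ρ2 − 3·ρ4
  [ 1  0  0    4  -1 ]
  [ 0  1  9  -24   0 ]
  [ 0  0  1   -3   0 ]
  [ 0  0  0    0   1 ]
ρ1 ← ρ1 + ρ4
  [ 1  0  0    4  0 ]
  [ 0  1  9  -24  0 ]
  [ 0  0  1   -3  0 ]
  [ 0  0  0    0  1 ]
ρ2 ← ρ2 − 9·ρ3
  [ 1  0  0   4  0 ]
  [ 0  1  0   3  0 ]
  [ 0  0  1  -3  0 ]
  [ 0  0  0   0  1 ]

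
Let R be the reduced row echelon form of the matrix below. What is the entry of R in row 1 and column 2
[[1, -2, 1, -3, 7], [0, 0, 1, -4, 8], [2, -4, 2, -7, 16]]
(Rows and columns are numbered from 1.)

-2

R3 -> R3 − 2·R1
  [ 1  -2  1  -3  7 ]
  [ 0   0  1  -4  8 ]
  [ 0   0  0  -1  2 ]
R3 -> -1·R3
  [ 1  -2  1  -3   7 ]
  [ 0   0  1  -4   8 ]
  [ 0   0  0   1  -2 ]
R2 -> R2 + 4·R3
  [ 1  -2  1  -3   7 ]
  [ 0   0  1   0   0 ]
  [ 0   0  0   1  -2 ]
R1 -> R1 + 3·R3
  [ 1  -2  1  0   1 ]
  [ 0   0  1  0   0 ]
  [ 0   0  0  1  -2 ]
R1 -> R1 − R2
  [ 1  -2  0  0   1 ]
  [ 0   0  1  0   0 ]
  [ 0   0  0  1  -2 ]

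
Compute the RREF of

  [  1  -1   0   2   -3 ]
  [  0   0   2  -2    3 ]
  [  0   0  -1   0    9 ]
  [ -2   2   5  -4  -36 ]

R4 ← R4 + 2·R1
  [ 1  -1   0   2   -3 ]
  [ 0   0   2  -2    3 ]
  [ 0   0  -1   0    9 ]
  [ 0   0   5   0  -42 ]
R2 ← 1/2·R2
  [ 1  -1   0   2   -3 ]
  [ 0   0   1  -1  3/2 ]
  [ 0   0  -1   0    9 ]
  [ 0   0   5   0  -42 ]
R3 ← R3 + R2
  [ 1  -1  0   2    -3 ]
  [ 0   0  1  -1   3/2 ]
  [ 0   0  0  -1  21/2 ]
  [ 0   0  5   0   -42 ]
R4 ← R4 − 5·R2
  [ 1  -1  0   2     -3 ]
  [ 0   0  1  -1    3/2 ]
  [ 0   0  0  -1   21/2 ]
  [ 0   0  0   5  -99/2 ]
R3 ← -1·R3
  [ 1  -1  0   2     -3 ]
  [ 0   0  1  -1    3/2 ]
  [ 0   0  0   1  -21/2 ]
  [ 0   0  0   5  -99/2 ]
R4 ← R4 − 5·R3
  [ 1  -1  0   2     -3 ]
  [ 0   0  1  -1    3/2 ]
  [ 0   0  0   1  -21/2 ]
  [ 0   0  0   0      3 ]
R4 ← 1/3·R4
  [ 1  -1  0   2     -3 ]
  [ 0   0  1  -1    3/2 ]
  [ 0   0  0   1  -21/2 ]
  [ 0   0  0   0      1 ]
R3 ← R3 + 21/2·R4
  [ 1  -1  0   2   -3 ]
  [ 0   0  1  -1  3/2 ]
  [ 0   0  0   1    0 ]
  [ 0   0  0   0    1 ]
R2 ← R2 − 3/2·R4
  [ 1  -1  0   2  -3 ]
  [ 0   0  1  -1   0 ]
  [ 0   0  0   1   0 ]
  [ 0   0  0   0   1 ]
R1 ← R1 + 3·R4
  [ 1  -1  0   2  0 ]
  [ 0   0  1  -1  0 ]
  [ 0   0  0   1  0 ]
  [ 0   0  0   0  1 ]
R2 ← R2 + R3
  [ 1  -1  0  2  0 ]
  [ 0   0  1  0  0 ]
  [ 0   0  0  1  0 ]
  [ 0   0  0  0  1 ]
R1 ← R1 − 2·R3
  [ 1  -1  0  0  0 ]
  [ 0   0  1  0  0 ]
  [ 0   0  0  1  0 ]
  [ 0   0  0  0  1 ]

[[1, -1, 0, 0, 0], [0, 0, 1, 0, 0], [0, 0, 0, 1, 0], [0, 0, 0, 0, 1]]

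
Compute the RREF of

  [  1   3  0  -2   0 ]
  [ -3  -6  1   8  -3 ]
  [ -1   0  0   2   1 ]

[[1, 0, 0, -2, -1], [0, 1, 0, 0, 1/3], [0, 0, 1, 2, -4]]

Add 3 times R1 to R2.
  [  1  3  0  -2   0 ]
  [  0  3  1   2  -3 ]
  [ -1  0  0   2   1 ]
Add R1 to R3.
  [ 1  3  0  -2   0 ]
  [ 0  3  1   2  -3 ]
  [ 0  3  0   0   1 ]
Multiply R2 by 1/3.
  [ 1  3    0   -2   0 ]
  [ 0  1  1/3  2/3  -1 ]
  [ 0  3    0    0   1 ]
Subtract 3 times R2 from R3.
  [ 1  3    0   -2   0 ]
  [ 0  1  1/3  2/3  -1 ]
  [ 0  0   -1   -2   4 ]
Multiply R3 by -1.
  [ 1  3    0   -2   0 ]
  [ 0  1  1/3  2/3  -1 ]
  [ 0  0    1    2  -4 ]
Subtract 1/3 times R3 from R2.
  [ 1  3  0  -2    0 ]
  [ 0  1  0   0  1/3 ]
  [ 0  0  1   2   -4 ]
Subtract 3 times R2 from R1.
  [ 1  0  0  -2   -1 ]
  [ 0  1  0   0  1/3 ]
  [ 0  0  1   2   -4 ]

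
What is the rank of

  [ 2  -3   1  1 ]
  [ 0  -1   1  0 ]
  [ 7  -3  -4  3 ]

rank = 3

R1 -> 1/2·R1
  [ 1  -3/2  1/2  1/2 ]
  [ 0    -1    1    0 ]
  [ 7    -3   -4    3 ]
R3 -> R3 − 7·R1
  [ 1  -3/2    1/2   1/2 ]
  [ 0    -1      1     0 ]
  [ 0  15/2  -15/2  -1/2 ]
R2 -> -1·R2
  [ 1  -3/2    1/2   1/2 ]
  [ 0     1     -1     0 ]
  [ 0  15/2  -15/2  -1/2 ]
R3 -> R3 − 15/2·R2
  [ 1  -3/2  1/2   1/2 ]
  [ 0     1   -1     0 ]
  [ 0     0    0  -1/2 ]
R3 -> -2·R3
  [ 1  -3/2  1/2  1/2 ]
  [ 0     1   -1    0 ]
  [ 0     0    0    1 ]
R1 -> R1 − 1/2·R3
  [ 1  -3/2  1/2  0 ]
  [ 0     1   -1  0 ]
  [ 0     0    0  1 ]
R1 -> R1 + 3/2·R2
  [ 1  0  -1  0 ]
  [ 0  1  -1  0 ]
  [ 0  0   0  1 ]
The reduced form has 3 nonzero rows.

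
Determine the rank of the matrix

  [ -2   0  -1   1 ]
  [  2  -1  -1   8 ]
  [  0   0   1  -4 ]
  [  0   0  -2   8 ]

R1 -> -1/2·R1
  [ 1   0  1/2  -1/2 ]
  [ 2  -1   -1     8 ]
  [ 0   0    1    -4 ]
  [ 0   0   -2     8 ]
R2 -> R2 − 2·R1
  [ 1   0  1/2  -1/2 ]
  [ 0  -1   -2     9 ]
  [ 0   0    1    -4 ]
  [ 0   0   -2     8 ]
R2 -> -1·R2
  [ 1  0  1/2  -1/2 ]
  [ 0  1    2    -9 ]
  [ 0  0    1    -4 ]
  [ 0  0   -2     8 ]
R4 -> R4 + 2·R3
  [ 1  0  1/2  -1/2 ]
  [ 0  1    2    -9 ]
  [ 0  0    1    -4 ]
  [ 0  0    0     0 ]
R2 -> R2 − 2·R3
  [ 1  0  1/2  -1/2 ]
  [ 0  1    0    -1 ]
  [ 0  0    1    -4 ]
  [ 0  0    0     0 ]
R1 -> R1 − 1/2·R3
  [ 1  0  0  3/2 ]
  [ 0  1  0   -1 ]
  [ 0  0  1   -4 ]
  [ 0  0  0    0 ]
The reduced form has 3 nonzero rows.

rank = 3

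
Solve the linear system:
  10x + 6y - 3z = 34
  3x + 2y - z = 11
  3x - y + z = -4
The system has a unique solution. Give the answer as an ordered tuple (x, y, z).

Form the augmented matrix and row-reduce:
  [ 10   6  -3  |  34 ]
  [  3   2  -1  |  11 ]
  [  3  -1   1  |  -4 ]
Multiply r1 by 1/10.
  [ 1  3/5  -3/10  |  17/5 ]
  [ 3    2     -1  |    11 ]
  [ 3   -1      1  |    -4 ]
Subtract 3 times r1 from r2.
  [ 1  3/5  -3/10  |  17/5 ]
  [ 0  1/5  -1/10  |   4/5 ]
  [ 3   -1      1  |    -4 ]
Subtract 3 times r1 from r3.
  [ 1    3/5  -3/10  |   17/5 ]
  [ 0    1/5  -1/10  |    4/5 ]
  [ 0  -14/5  19/10  |  -71/5 ]
Multiply r2 by 5.
  [ 1    3/5  -3/10  |   17/5 ]
  [ 0      1   -1/2  |      4 ]
  [ 0  -14/5  19/10  |  -71/5 ]
Add 14/5 times r2 to r3.
  [ 1  3/5  -3/10  |  17/5 ]
  [ 0    1   -1/2  |     4 ]
  [ 0    0    1/2  |    -3 ]
Multiply r3 by 2.
  [ 1  3/5  -3/10  |  17/5 ]
  [ 0    1   -1/2  |     4 ]
  [ 0    0      1  |    -6 ]
Add 1/2 times r3 to r2.
  [ 1  3/5  -3/10  |  17/5 ]
  [ 0    1      0  |     1 ]
  [ 0    0      1  |    -6 ]
Add 3/10 times r3 to r1.
  [ 1  3/5  0  |  8/5 ]
  [ 0    1  0  |    1 ]
  [ 0    0  1  |   -6 ]
Subtract 3/5 times r2 from r1.
  [ 1  0  0  |   1 ]
  [ 0  1  0  |   1 ]
  [ 0  0  1  |  -6 ]
Reading off the last column: x = 1, y = 1, z = -6.

(1, 1, -6)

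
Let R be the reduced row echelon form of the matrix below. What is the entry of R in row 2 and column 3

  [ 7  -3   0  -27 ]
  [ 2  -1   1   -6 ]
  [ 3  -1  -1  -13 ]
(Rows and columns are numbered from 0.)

2

r1 -> 1/7·r1
  [ 1  -3/7   0  -27/7 ]
  [ 2    -1   1     -6 ]
  [ 3    -1  -1    -13 ]
r2 -> r2 − 2·r1
  [ 1  -3/7   0  -27/7 ]
  [ 0  -1/7   1   12/7 ]
  [ 3    -1  -1    -13 ]
r3 -> r3 − 3·r1
  [ 1  -3/7   0  -27/7 ]
  [ 0  -1/7   1   12/7 ]
  [ 0   2/7  -1  -10/7 ]
r2 -> -7·r2
  [ 1  -3/7   0  -27/7 ]
  [ 0     1  -7    -12 ]
  [ 0   2/7  -1  -10/7 ]
r3 -> r3 − 2/7·r2
  [ 1  -3/7   0  -27/7 ]
  [ 0     1  -7    -12 ]
  [ 0     0   1      2 ]
r2 -> r2 + 7·r3
  [ 1  -3/7  0  -27/7 ]
  [ 0     1  0      2 ]
  [ 0     0  1      2 ]
r1 -> r1 + 3/7·r2
  [ 1  0  0  -3 ]
  [ 0  1  0   2 ]
  [ 0  0  1   2 ]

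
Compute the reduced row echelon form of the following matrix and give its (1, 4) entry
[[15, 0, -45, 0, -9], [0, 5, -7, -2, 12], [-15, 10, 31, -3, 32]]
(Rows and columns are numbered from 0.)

r1 ← 1/15·r1
  [   1   0  -3   0  -3/5 ]
  [   0   5  -7  -2    12 ]
  [ -15  10  31  -3    32 ]
r3 ← r3 + 15·r1
  [ 1   0   -3   0  -3/5 ]
  [ 0   5   -7  -2    12 ]
  [ 0  10  -14  -3    23 ]
r2 ← 1/5·r2
  [ 1   0    -3     0  -3/5 ]
  [ 0   1  -7/5  -2/5  12/5 ]
  [ 0  10   -14    -3    23 ]
r3 ← r3 − 10·r2
  [ 1  0    -3     0  -3/5 ]
  [ 0  1  -7/5  -2/5  12/5 ]
  [ 0  0     0     1    -1 ]
r2 ← r2 + 2/5·r3
  [ 1  0    -3  0  -3/5 ]
  [ 0  1  -7/5  0     2 ]
  [ 0  0     0  1    -1 ]

2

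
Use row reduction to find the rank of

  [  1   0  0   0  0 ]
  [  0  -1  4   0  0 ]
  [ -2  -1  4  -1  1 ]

rank = 3

ρ3 → ρ3 + 2·ρ1
ρ2 → -1·ρ2
ρ3 → ρ3 + ρ2
ρ3 → -1·ρ3
The reduced form has 3 nonzero rows.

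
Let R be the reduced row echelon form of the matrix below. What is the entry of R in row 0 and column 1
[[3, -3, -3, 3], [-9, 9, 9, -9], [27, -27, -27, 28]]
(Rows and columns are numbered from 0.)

R1 -> 1/3·R1
  [  1   -1   -1   1 ]
  [ -9    9    9  -9 ]
  [ 27  -27  -27  28 ]
R2 -> R2 + 9·R1
  [  1   -1   -1   1 ]
  [  0    0    0   0 ]
  [ 27  -27  -27  28 ]
R3 -> R3 − 27·R1
  [ 1  -1  -1  1 ]
  [ 0   0   0  0 ]
  [ 0   0   0  1 ]
R2 ↔ R3
  [ 1  -1  -1  1 ]
  [ 0   0   0  1 ]
  [ 0   0   0  0 ]
R1 -> R1 − R2
  [ 1  -1  -1  0 ]
  [ 0   0   0  1 ]
  [ 0   0   0  0 ]

-1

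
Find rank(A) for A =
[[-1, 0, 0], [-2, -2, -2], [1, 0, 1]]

R1 ← -1·R1
  [  1   0   0 ]
  [ -2  -2  -2 ]
  [  1   0   1 ]
R2 ← R2 + 2·R1
  [ 1   0   0 ]
  [ 0  -2  -2 ]
  [ 1   0   1 ]
R3 ← R3 − R1
  [ 1   0   0 ]
  [ 0  -2  -2 ]
  [ 0   0   1 ]
R2 ← -1/2·R2
  [ 1  0  0 ]
  [ 0  1  1 ]
  [ 0  0  1 ]
R2 ← R2 − R3
  [ 1  0  0 ]
  [ 0  1  0 ]
  [ 0  0  1 ]
The reduced form has 3 nonzero rows.

rank = 3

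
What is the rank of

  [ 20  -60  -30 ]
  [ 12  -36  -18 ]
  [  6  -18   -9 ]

Multiply R1 by 1/20.
Subtract 12 times R1 from R2.
Subtract 6 times R1 from R3.
The reduced form has 1 nonzero row.

rank = 1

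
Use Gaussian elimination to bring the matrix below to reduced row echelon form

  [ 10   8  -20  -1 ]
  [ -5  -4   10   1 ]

[[1, 4/5, -2, 0], [0, 0, 0, 1]]

ρ1 ← 1/10·ρ1
ρ2 ← ρ2 + 5·ρ1
ρ2 ← 2·ρ2
ρ1 ← ρ1 + 1/10·ρ2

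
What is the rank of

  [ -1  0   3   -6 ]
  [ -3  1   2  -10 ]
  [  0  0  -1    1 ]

rank = 3

R1 → -1·R1
  [  1  0  -3    6 ]
  [ -3  1   2  -10 ]
  [  0  0  -1    1 ]
R2 → R2 + 3·R1
  [ 1  0  -3  6 ]
  [ 0  1  -7  8 ]
  [ 0  0  -1  1 ]
R3 → -1·R3
  [ 1  0  -3   6 ]
  [ 0  1  -7   8 ]
  [ 0  0   1  -1 ]
R2 → R2 + 7·R3
  [ 1  0  -3   6 ]
  [ 0  1   0   1 ]
  [ 0  0   1  -1 ]
R1 → R1 + 3·R3
  [ 1  0  0   3 ]
  [ 0  1  0   1 ]
  [ 0  0  1  -1 ]
The reduced form has 3 nonzero rows.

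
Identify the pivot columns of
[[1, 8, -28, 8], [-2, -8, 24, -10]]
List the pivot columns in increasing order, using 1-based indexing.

1, 2

R2 -> R2 + 2·R1
R2 -> 1/8·R2
R1 -> R1 − 8·R2
Pivot columns are the columns containing a leading 1.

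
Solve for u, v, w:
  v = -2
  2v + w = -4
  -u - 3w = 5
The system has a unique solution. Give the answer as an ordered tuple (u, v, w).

(-5, -2, 0)

Form the augmented matrix and row-reduce:
  [  0  1   0  |  -2 ]
  [  0  2   1  |  -4 ]
  [ -1  0  -3  |   5 ]
ρ1 ↔ ρ3
  [ -1  0  -3  |   5 ]
  [  0  2   1  |  -4 ]
  [  0  1   0  |  -2 ]
ρ1 := -1·ρ1
  [ 1  0  3  |  -5 ]
  [ 0  2  1  |  -4 ]
  [ 0  1  0  |  -2 ]
ρ2 := 1/2·ρ2
  [ 1  0    3  |  -5 ]
  [ 0  1  1/2  |  -2 ]
  [ 0  1    0  |  -2 ]
ρ3 := ρ3 − ρ2
  [ 1  0     3  |  -5 ]
  [ 0  1   1/2  |  -2 ]
  [ 0  0  -1/2  |   0 ]
ρ3 := -2·ρ3
  [ 1  0    3  |  -5 ]
  [ 0  1  1/2  |  -2 ]
  [ 0  0    1  |   0 ]
ρ2 := ρ2 − 1/2·ρ3
  [ 1  0  3  |  -5 ]
  [ 0  1  0  |  -2 ]
  [ 0  0  1  |   0 ]
ρ1 := ρ1 − 3·ρ3
  [ 1  0  0  |  -5 ]
  [ 0  1  0  |  -2 ]
  [ 0  0  1  |   0 ]
Reading off the last column: u = -5, v = -2, w = 0.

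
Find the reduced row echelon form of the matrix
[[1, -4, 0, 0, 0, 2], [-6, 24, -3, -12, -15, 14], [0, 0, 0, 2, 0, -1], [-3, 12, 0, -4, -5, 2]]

[[1, -4, 0, 0, 0, 2], [0, 0, 1, 0, 0, -2/3], [0, 0, 0, 1, 0, -1/2], [0, 0, 0, 0, 1, -6/5]]

Add 6 times R1 to R2.
  [  1  -4   0    0    0   2 ]
  [  0   0  -3  -12  -15  26 ]
  [  0   0   0    2    0  -1 ]
  [ -3  12   0   -4   -5   2 ]
Add 3 times R1 to R4.
  [ 1  -4   0    0    0   2 ]
  [ 0   0  -3  -12  -15  26 ]
  [ 0   0   0    2    0  -1 ]
  [ 0   0   0   -4   -5   8 ]
Multiply R2 by -1/3.
  [ 1  -4  0   0   0      2 ]
  [ 0   0  1   4   5  -26/3 ]
  [ 0   0  0   2   0     -1 ]
  [ 0   0  0  -4  -5      8 ]
Multiply R3 by 1/2.
  [ 1  -4  0   0   0      2 ]
  [ 0   0  1   4   5  -26/3 ]
  [ 0   0  0   1   0   -1/2 ]
  [ 0   0  0  -4  -5      8 ]
Add 4 times R3 to R4.
  [ 1  -4  0  0   0      2 ]
  [ 0   0  1  4   5  -26/3 ]
  [ 0   0  0  1   0   -1/2 ]
  [ 0   0  0  0  -5      6 ]
Multiply R4 by -1/5.
  [ 1  -4  0  0  0      2 ]
  [ 0   0  1  4  5  -26/3 ]
  [ 0   0  0  1  0   -1/2 ]
  [ 0   0  0  0  1   -6/5 ]
Subtract 5 times R4 from R2.
  [ 1  -4  0  0  0     2 ]
  [ 0   0  1  4  0  -8/3 ]
  [ 0   0  0  1  0  -1/2 ]
  [ 0   0  0  0  1  -6/5 ]
Subtract 4 times R3 from R2.
  [ 1  -4  0  0  0     2 ]
  [ 0   0  1  0  0  -2/3 ]
  [ 0   0  0  1  0  -1/2 ]
  [ 0   0  0  0  1  -6/5 ]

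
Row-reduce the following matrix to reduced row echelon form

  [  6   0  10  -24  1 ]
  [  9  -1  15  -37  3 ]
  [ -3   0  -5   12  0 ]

[[1, 0, 5/3, -4, 0], [0, 1, 0, 1, 0], [0, 0, 0, 0, 1]]

ρ1 ← 1/6·ρ1
  [  1   0  5/3   -4  1/6 ]
  [  9  -1   15  -37    3 ]
  [ -3   0   -5   12    0 ]
ρ2 ← ρ2 − 9·ρ1
  [  1   0  5/3  -4  1/6 ]
  [  0  -1    0  -1  3/2 ]
  [ -3   0   -5  12    0 ]
ρ3 ← ρ3 + 3·ρ1
  [ 1   0  5/3  -4  1/6 ]
  [ 0  -1    0  -1  3/2 ]
  [ 0   0    0   0  1/2 ]
ρ2 ← -1·ρ2
  [ 1  0  5/3  -4   1/6 ]
  [ 0  1    0   1  -3/2 ]
  [ 0  0    0   0   1/2 ]
ρ3 ← 2·ρ3
  [ 1  0  5/3  -4   1/6 ]
  [ 0  1    0   1  -3/2 ]
  [ 0  0    0   0     1 ]
ρ2 ← ρ2 + 3/2·ρ3
  [ 1  0  5/3  -4  1/6 ]
  [ 0  1    0   1    0 ]
  [ 0  0    0   0    1 ]
ρ1 ← ρ1 − 1/6·ρ3
  [ 1  0  5/3  -4  0 ]
  [ 0  1    0   1  0 ]
  [ 0  0    0   0  1 ]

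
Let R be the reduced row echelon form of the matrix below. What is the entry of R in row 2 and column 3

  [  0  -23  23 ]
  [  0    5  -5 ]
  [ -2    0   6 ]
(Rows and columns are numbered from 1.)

R1 ↔ R3
  [ -2    0   6 ]
  [  0    5  -5 ]
  [  0  -23  23 ]
R1 -> -1/2·R1
  [ 1    0  -3 ]
  [ 0    5  -5 ]
  [ 0  -23  23 ]
R2 -> 1/5·R2
  [ 1    0  -3 ]
  [ 0    1  -1 ]
  [ 0  -23  23 ]
R3 -> R3 + 23·R2
  [ 1  0  -3 ]
  [ 0  1  -1 ]
  [ 0  0   0 ]

-1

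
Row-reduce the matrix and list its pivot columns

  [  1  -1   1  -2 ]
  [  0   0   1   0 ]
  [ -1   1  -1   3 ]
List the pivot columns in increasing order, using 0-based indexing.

0, 2, 3

Add R1 to R3.
Add 2 times R3 to R1.
Subtract R2 from R1.
Pivot columns are the columns containing a leading 1.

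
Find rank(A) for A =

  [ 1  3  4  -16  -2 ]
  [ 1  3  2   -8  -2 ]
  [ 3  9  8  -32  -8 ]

r2 → r2 − r1
  [ 1  3   4  -16  -2 ]
  [ 0  0  -2    8   0 ]
  [ 3  9   8  -32  -8 ]
r3 → r3 − 3·r1
  [ 1  3   4  -16  -2 ]
  [ 0  0  -2    8   0 ]
  [ 0  0  -4   16  -2 ]
r2 → -1/2·r2
  [ 1  3   4  -16  -2 ]
  [ 0  0   1   -4   0 ]
  [ 0  0  -4   16  -2 ]
r3 → r3 + 4·r2
  [ 1  3  4  -16  -2 ]
  [ 0  0  1   -4   0 ]
  [ 0  0  0    0  -2 ]
r3 → -1/2·r3
  [ 1  3  4  -16  -2 ]
  [ 0  0  1   -4   0 ]
  [ 0  0  0    0   1 ]
r1 → r1 + 2·r3
  [ 1  3  4  -16  0 ]
  [ 0  0  1   -4  0 ]
  [ 0  0  0    0  1 ]
r1 → r1 − 4·r2
  [ 1  3  0   0  0 ]
  [ 0  0  1  -4  0 ]
  [ 0  0  0   0  1 ]
The reduced form has 3 nonzero rows.

rank = 3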